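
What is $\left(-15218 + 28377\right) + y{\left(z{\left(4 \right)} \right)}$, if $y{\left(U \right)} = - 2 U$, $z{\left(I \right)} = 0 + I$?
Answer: $13151$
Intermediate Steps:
$z{\left(I \right)} = I$
$\left(-15218 + 28377\right) + y{\left(z{\left(4 \right)} \right)} = \left(-15218 + 28377\right) - 8 = 13159 - 8 = 13151$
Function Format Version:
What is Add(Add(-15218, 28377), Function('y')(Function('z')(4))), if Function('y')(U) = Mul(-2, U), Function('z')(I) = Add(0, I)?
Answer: 13151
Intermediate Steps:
Function('z')(I) = I
Add(Add(-15218, 28377), Function('y')(Function('z')(4))) = Add(Add(-15218, 28377), Mul(-2, 4)) = Add(13159, -8) = 13151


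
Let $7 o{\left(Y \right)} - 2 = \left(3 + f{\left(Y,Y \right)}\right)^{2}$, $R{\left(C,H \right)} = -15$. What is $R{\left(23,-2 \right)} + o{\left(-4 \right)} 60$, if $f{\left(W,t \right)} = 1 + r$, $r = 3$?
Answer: $\frac{2955}{7} \approx 422.14$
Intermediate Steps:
$f{\left(W,t \right)} = 4$ ($f{\left(W,t \right)} = 1 + 3 = 4$)
$o{\left(Y \right)} = \frac{51}{7}$ ($o{\left(Y \right)} = \frac{2}{7} + \frac{\left(3 + 4\right)^{2}}{7} = \frac{2}{7} + \frac{7^{2}}{7} = \frac{2}{7} + \frac{1}{7} \cdot 49 = \frac{2}{7} + 7 = \frac{51}{7}$)
$R{\left(23,-2 \right)} + o{\left(-4 \right)} 60 = -15 + \frac{51}{7} \cdot 60 = -15 + \frac{3060}{7} = \frac{2955}{7}$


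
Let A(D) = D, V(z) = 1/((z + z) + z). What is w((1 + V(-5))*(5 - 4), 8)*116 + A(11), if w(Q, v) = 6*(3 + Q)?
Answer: 13743/5 ≈ 2748.6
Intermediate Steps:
V(z) = 1/(3*z) (V(z) = 1/(2*z + z) = 1/(3*z))
w(Q, v) = 18 + 6*Q
w((1 + V(-5))*(5 - 4), 8)*116 + A(11) = (18 + 6*((1 + (⅓)/(-5))*(5 - 4)))*116 + 11 = (18 + 6*((1 + (⅓)*(-⅕))*1))*116 + 11 = (18 + 6*((1 - 1/15)*1))*116 + 11 = (18 + 6*((14/15)*1))*116 + 11 = (18 + 6*(14/15))*116 + 11 = (18 + 28/5)*116 + 11 = (118/5)*116 + 11 = 13688/5 + 11 = 13743/5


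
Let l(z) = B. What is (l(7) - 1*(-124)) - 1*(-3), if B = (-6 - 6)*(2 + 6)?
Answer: 31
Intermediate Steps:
B = -96 (B = -12*8 = -96)
l(z) = -96
(l(7) - 1*(-124)) - 1*(-3) = (-96 - 1*(-124)) - 1*(-3) = (-96 + 124) + 3 = 28 + 3 = 31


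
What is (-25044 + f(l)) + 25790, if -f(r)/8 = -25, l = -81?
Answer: 946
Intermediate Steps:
f(r) = 200 (f(r) = -8*(-25) = 200)
(-25044 + f(l)) + 25790 = (-25044 + 200) + 25790 = -24844 + 25790 = 946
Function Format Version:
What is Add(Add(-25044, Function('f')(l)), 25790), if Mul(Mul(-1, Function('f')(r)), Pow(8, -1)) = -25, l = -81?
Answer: 946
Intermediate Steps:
Function('f')(r) = 200 (Function('f')(r) = Mul(-8, -25) = 200)
Add(Add(-25044, Function('f')(l)), 25790) = Add(Add(-25044, 200), 25790) = Add(-24844, 25790) = 946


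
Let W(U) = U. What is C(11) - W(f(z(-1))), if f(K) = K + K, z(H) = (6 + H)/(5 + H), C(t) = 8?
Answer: 11/2 ≈ 5.5000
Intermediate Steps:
z(H) = (6 + H)/(5 + H)
f(K) = 2*K
C(11) - W(f(z(-1))) = 8 - 2*(6 - 1)/(5 - 1) = 8 - 2*5/4 = 8 - 1*5/2 = 8 - 5/2 = 11/2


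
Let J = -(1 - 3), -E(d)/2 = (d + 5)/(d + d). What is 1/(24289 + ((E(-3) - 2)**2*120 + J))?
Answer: 3/73513 ≈ 4.0809e-5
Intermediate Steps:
E(d) = -(5 + d)/d (E(d) = -2*(d + 5)/(d + d) = -2*(5 + d)/(2*d) = -2*(5 + d)*1/(2*d) = -(5 + d)/d)
J = 2 (J = -1*(-2) = 2)
1/(24289 + ((E(-3) - 2)**2*120 + J)) = 1/(24289 + (((-5 - 1*(-3))/(-3) - 2)**2*120 + 2)) = 1/(24289 + ((-(-5 + 3)/3 - 2)**2*120 + 2)) = 1/(24289 + ((-1/3*(-2) - 2)**2*120 + 2)) = 1/(24289 + ((2/3 - 2)**2*120 + 2)) = 1/(24289 + ((-4/3)**2*120 + 2)) = 1/(24289 + ((16/9)*120 + 2)) = 1/(24289 + (640/3 + 2)) = 1/(24289 + 646/3) = 1/(73513/3) = 3/73513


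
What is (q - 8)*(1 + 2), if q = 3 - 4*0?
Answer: -15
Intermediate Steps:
q = 3 (q = 3 + 0 = 3)
(q - 8)*(1 + 2) = (3 - 8)*(1 + 2) = -5*3 = -15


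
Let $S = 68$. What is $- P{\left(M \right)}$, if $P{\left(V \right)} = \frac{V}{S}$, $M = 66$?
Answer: $- \frac{33}{34} \approx -0.97059$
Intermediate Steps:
$P{\left(V \right)} = \frac{V}{68}$
$- P{\left(M \right)} = - \frac{66}{68} = \left(-1\right) \frac{33}{34} = - \frac{33}{34}$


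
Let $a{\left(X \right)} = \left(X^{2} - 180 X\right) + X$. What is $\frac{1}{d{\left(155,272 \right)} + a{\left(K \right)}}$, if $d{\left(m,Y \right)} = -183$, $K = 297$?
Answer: $\frac{1}{34863} \approx 2.8684 \cdot 10^{-5}$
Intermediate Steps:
$a{\left(X \right)} = X^{2} - 179 X$
$\frac{1}{d{\left(155,272 \right)} + a{\left(K \right)}} = \frac{1}{-183 + 297 \left(-179 + 297\right)} = \frac{1}{-183 + 297 \cdot 118} = \frac{1}{-183 + 35046} = \frac{1}{34863}$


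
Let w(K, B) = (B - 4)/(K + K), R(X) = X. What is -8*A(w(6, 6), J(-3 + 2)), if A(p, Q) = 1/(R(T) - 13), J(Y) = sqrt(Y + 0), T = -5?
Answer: 4/9 ≈ 0.44444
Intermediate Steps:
w(K, B) = (-4 + B)/(2*K) (w(K, B) = (-4 + B)/((2*K)) = (-4 + B)*(1/(2*K)) = (-4 + B)/(2*K))
J(Y) = sqrt(Y)
A(p, Q) = -1/18 (A(p, Q) = 1/(-5 - 13) = 1/(-18) = -1/18)
-8*A(w(6, 6), J(-3 + 2)) = -8*(-1/18) = 4/9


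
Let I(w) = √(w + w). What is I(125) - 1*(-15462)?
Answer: 15462 + 5*√10 ≈ 15478.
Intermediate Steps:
I(w) = √2*√w (I(w) = √(2*w) = √2*√w)
I(125) - 1*(-15462) = √2*√125 - 1*(-15462) = √2*(5*√5) + 15462 = 5*√10 + 15462 = 15462 + 5*√10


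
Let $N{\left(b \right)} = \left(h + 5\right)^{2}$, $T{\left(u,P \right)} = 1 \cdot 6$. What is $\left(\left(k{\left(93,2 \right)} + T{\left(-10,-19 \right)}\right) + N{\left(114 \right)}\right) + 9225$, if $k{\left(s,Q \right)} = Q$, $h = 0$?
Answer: $9258$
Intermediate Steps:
$T{\left(u,P \right)} = 6$
$N{\left(b \right)} = 25$ ($N{\left(b \right)} = \left(0 + 5\right)^{2} = 5^{2} = 25$)
$\left(\left(k{\left(93,2 \right)} + T{\left(-10,-19 \right)}\right) + N{\left(114 \right)}\right) + 9225 = \left(\left(2 + 6\right) + 25\right) + 9225 = \left(8 + 25\right) + 9225 = 33 + 9225 = 9258$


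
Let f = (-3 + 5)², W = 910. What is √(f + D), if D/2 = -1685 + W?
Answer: I*√1546 ≈ 39.319*I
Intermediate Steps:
D = -1550 (D = 2*(-1685 + 910) = 2*(-775) = -1550)
f = 4 (f = 2² = 4)
√(f + D) = √(4 - 1550) = √(-1546) = I*√1546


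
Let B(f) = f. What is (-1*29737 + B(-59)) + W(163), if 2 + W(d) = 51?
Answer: -29747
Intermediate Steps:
W(d) = 49 (W(d) = -2 + 51 = 49)
(-1*29737 + B(-59)) + W(163) = (-1*29737 - 59) + 49 = (-29737 - 59) + 49 = -29796 + 49 = -29747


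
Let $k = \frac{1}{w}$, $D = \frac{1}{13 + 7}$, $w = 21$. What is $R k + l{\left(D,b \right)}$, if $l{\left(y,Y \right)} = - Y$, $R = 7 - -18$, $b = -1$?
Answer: $\frac{46}{21} \approx 2.1905$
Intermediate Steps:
$D = \frac{1}{20} \approx 0.05$
$R = 25$ ($R = 7 + 18 = 25$)
$k = \frac{1}{21} \approx 0.047619$
$R k + l{\left(D,b \right)} = 25 \cdot \frac{1}{21} - -1 = \frac{25}{21} + 1 = \frac{46}{21}$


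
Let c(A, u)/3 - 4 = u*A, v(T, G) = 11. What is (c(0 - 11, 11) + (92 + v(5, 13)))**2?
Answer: 61504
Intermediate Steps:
c(A, u) = 12 + 3*A*u (c(A, u) = 12 + 3*(u*A) = 12 + 3*(A*u) = 12 + 3*A*u)
(c(0 - 11, 11) + (92 + v(5, 13)))**2 = ((12 + 3*(0 - 11)*11) + (92 + 11))**2 = ((12 + 3*(-11)*11) + 103)**2 = ((12 - 363) + 103)**2 = (-351 + 103)**2 = (-248)**2 = 61504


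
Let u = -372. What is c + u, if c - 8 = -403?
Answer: -767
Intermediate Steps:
c = -395 (c = 8 - 403 = -395)
c + u = -395 - 372 = -767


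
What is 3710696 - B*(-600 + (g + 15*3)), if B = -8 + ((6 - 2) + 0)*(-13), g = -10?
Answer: 3676796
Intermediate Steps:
B = -60 (B = -8 + (4 + 0)*(-13) = -8 + 4*(-13) = -8 - 52 = -60)
3710696 - B*(-600 + (g + 15*3)) = 3710696 - (-60)*(-600 + (-10 + 15*3)) = 3710696 - (-60)*(-600 + (-10 + 45)) = 3710696 - (-60)*(-600 + 35) = 3710696 - (-60)*(-565) = 3710696 - 1*33900 = 3710696 - 33900 = 3676796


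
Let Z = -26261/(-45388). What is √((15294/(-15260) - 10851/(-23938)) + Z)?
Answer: √13263626916034599635/21147906410 ≈ 0.17221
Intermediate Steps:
Z = 26261/45388 (Z = -26261*(-1/45388) = 26261/45388 ≈ 0.57859)
√((15294/(-15260) - 10851/(-23938)) + Z) = √((15294/(-15260) - 10851/(-23938)) + 26261/45388) = √((15294*(-1/15260) - 10851*(-1/23938)) + 26261/45388) = √((-7647/7630 + 10851/23938) + 26261/45388) = √(-25065189/45661735 + 26261/45388) = √(1254367847/42295812820) = √13263626916034599635/21147906410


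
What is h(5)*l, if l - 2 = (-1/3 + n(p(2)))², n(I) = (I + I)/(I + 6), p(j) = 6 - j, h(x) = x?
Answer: 499/45 ≈ 11.089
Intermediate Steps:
n(I) = 2*I/(6 + I) (n(I) = (2*I)/(6 + I) = 2*I/(6 + I))
l = 499/225 (l = 2 + (-1/3 + 2*(6 - 1*2)/(6 + (6 - 1*2)))² = 2 + (-1*⅓ + 2*(6 - 2)/(6 + (6 - 2)))² = 2 + (-⅓ + 2*4/(6 + 4))² = 2 + (-⅓ + 2*4/10)² = 2 + (-⅓ + 2*4*(⅒))² = 2 + (-⅓ + ⅘)² = 2 + (7/15)² = 2 + 49/225 = 499/225 ≈ 2.2178)
h(5)*l = 5*(499/225) = 499/45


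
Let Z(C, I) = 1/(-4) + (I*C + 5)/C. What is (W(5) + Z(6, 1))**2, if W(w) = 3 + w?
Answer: 13225/144 ≈ 91.840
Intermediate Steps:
Z(C, I) = -1/4 + (5 + C*I)/C (Z(C, I) = 1*(-1/4) + (C*I + 5)/C = -1/4 + (5 + C*I)/C)
(W(5) + Z(6, 1))**2 = ((3 + 5) + (-1/4 + 1 + 5/6))**2 = (8 + (-1/4 + 1 + 5*(1/6)))**2 = (8 + (-1/4 + 1 + 5/6))**2 = (8 + 19/12)**2 = (115/12)**2 = 13225/144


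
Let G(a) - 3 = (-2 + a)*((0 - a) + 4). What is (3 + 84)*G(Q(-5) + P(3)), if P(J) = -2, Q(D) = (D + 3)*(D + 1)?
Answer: -435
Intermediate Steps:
Q(D) = (1 + D)*(3 + D) (Q(D) = (3 + D)*(1 + D) = (1 + D)*(3 + D))
G(a) = 3 + (-2 + a)*(4 - a) (G(a) = 3 + (-2 + a)*((0 - a) + 4) = 3 + (-2 + a)*(-a + 4) = 3 + (-2 + a)*(4 - a))
(3 + 84)*G(Q(-5) + P(3)) = (3 + 84)*(-5 - ((3 + (-5)**2 + 4*(-5)) - 2)**2 + 6*((3 + (-5)**2 + 4*(-5)) - 2)) = 87*(-5 - ((3 + 25 - 20) - 2)**2 + 6*((3 + 25 - 20) - 2)) = 87*(-5 - (8 - 2)**2 + 6*(8 - 2)) = 87*(-5 - 1*6**2 + 6*6) = 87*(-5 - 1*36 + 36) = 87*(-5 - 36 + 36) = 87*(-5) = -435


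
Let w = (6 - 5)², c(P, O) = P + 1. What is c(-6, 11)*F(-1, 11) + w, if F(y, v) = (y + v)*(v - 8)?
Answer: -149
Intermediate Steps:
F(y, v) = (-8 + v)*(v + y) (F(y, v) = (v + y)*(-8 + v) = (-8 + v)*(v + y))
c(P, O) = 1 + P
w = 1 (w = 1² = 1)
c(-6, 11)*F(-1, 11) + w = (1 - 6)*(11² - 8*11 - 8*(-1) + 11*(-1)) + 1 = -5*(121 - 88 + 8 - 11) + 1 = -5*30 + 1 = -150 + 1 = -149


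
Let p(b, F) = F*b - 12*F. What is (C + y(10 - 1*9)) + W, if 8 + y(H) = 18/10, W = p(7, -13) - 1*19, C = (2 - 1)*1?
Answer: 204/5 ≈ 40.800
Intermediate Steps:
p(b, F) = -12*F + F*b
C = 1 (C = 1*1 = 1)
W = 46 (W = -13*(-12 + 7) - 1*19 = -13*(-5) - 19 = 65 - 19 = 46)
y(H) = -31/5 (y(H) = -8 + 18/10 = -8 + 18*(⅒) = -8 + 9/5 = -31/5)
(C + y(10 - 1*9)) + W = (1 - 31/5) + 46 = -26/5 + 46 = 204/5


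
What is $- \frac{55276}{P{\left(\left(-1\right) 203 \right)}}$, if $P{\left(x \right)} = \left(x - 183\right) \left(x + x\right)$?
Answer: $- \frac{13819}{39179} \approx -0.35271$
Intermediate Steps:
$P{\left(x \right)} = 2 x \left(-183 + x\right)$ ($P{\left(x \right)} = \left(-183 + x\right) 2 x = 2 x \left(-183 + x\right)$)
$- \frac{55276}{P{\left(\left(-1\right) 203 \right)}} = - \frac{55276}{2 \left(\left(-1\right) 203\right) \left(-183 - 203\right)} = - \frac{55276}{2 \left(-203\right) \left(-183 - 203\right)} = - \frac{55276}{2 \left(-203\right) \left(-386\right)} = - \frac{55276}{156716} = \left(-55276\right) \frac{1}{156716} = - \frac{13819}{39179}$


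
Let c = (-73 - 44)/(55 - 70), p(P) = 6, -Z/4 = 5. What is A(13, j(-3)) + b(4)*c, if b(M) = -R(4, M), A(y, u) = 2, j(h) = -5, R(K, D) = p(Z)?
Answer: -224/5 ≈ -44.800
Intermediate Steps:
Z = -20 (Z = -4*5 = -20)
R(K, D) = 6
c = 39/5 (c = -117/(-15) = -117*(-1/15) = 39/5 ≈ 7.8000)
b(M) = -6 (b(M) = -1*6 = -6)
A(13, j(-3)) + b(4)*c = 2 - 6*39/5 = 2 - 234/5 = -224/5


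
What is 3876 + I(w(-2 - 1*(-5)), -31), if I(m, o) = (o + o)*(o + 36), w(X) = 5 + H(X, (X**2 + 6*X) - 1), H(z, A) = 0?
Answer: 3566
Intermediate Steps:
w(X) = 5 (w(X) = 5 + 0 = 5)
I(m, o) = 2*o*(36 + o) (I(m, o) = (2*o)*(36 + o) = 2*o*(36 + o))
3876 + I(w(-2 - 1*(-5)), -31) = 3876 + 2*(-31)*(36 - 31) = 3876 + 2*(-31)*5 = 3876 - 310 = 3566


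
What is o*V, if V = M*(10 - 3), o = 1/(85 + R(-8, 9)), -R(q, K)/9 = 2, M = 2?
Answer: 14/67 ≈ 0.20896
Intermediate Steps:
R(q, K) = -18 (R(q, K) = -9*2 = -18)
o = 1/67 (o = 1/(85 - 18) = 1/67 ≈ 0.014925)
V = 14 (V = 2*(10 - 3) = 2*7 = 14)
o*V = (1/67)*14 = 14/67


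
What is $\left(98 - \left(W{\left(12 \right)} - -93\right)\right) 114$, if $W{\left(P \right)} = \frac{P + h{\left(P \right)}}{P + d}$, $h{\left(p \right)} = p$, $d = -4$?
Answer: $228$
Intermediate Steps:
$W{\left(P \right)} = \frac{2 P}{-4 + P}$ ($W{\left(P \right)} = \frac{P + P}{P - 4} = \frac{2 P}{-4 + P}$)
$\left(98 - \left(W{\left(12 \right)} - -93\right)\right) 114 = \left(98 - \left(2 \cdot 12 \frac{1}{-4 + 12} - -93\right)\right) 114 = \left(98 - \left(2 \cdot 12 \cdot \frac{1}{8} + 93\right)\right) 114 = \left(98 - \left(3 + 93\right)\right) 114 = \left(98 - 96\right) 114 = 2 \cdot 114 = 228$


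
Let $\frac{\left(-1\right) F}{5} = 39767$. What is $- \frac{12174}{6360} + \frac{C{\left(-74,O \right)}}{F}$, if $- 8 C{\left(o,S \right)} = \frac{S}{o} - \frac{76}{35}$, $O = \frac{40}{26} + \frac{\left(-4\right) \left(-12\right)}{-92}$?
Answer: $- \frac{1644343491983}{859045268900} \approx -1.9142$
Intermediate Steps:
$F = -198835$ ($F = \left(-5\right) 39767 = -198835$)
$O = \frac{304}{299}$ ($O = 40 \cdot \frac{1}{26} + 48 \left(- \frac{1}{92}\right) = \frac{20}{13} - \frac{12}{23} = \frac{304}{299} \approx 1.0167$)
$C{\left(o,S \right)} = \frac{19}{70} - \frac{S}{8 o}$ ($C{\left(o,S \right)} = - \frac{\frac{S}{o} - \frac{76}{35}}{8} = - \frac{- \frac{76}{35} + \frac{S}{o}}{8} = \frac{19}{70} - \frac{S}{8 o}$)
$- \frac{12174}{6360} + \frac{C{\left(-74,O \right)}}{F} = - \frac{12174}{6360} + \frac{\frac{19}{70} - \frac{38}{299 \left(-74\right)}}{-198835} = \left(-12174\right) \frac{1}{6360} + \left(\frac{19}{70} - \frac{38}{299} \left(- \frac{1}{74}\right)\right) \left(- \frac{1}{198835}\right) = - \frac{2029}{1060} + \left(\frac{19}{70} + \frac{19}{11063}\right) \left(- \frac{1}{198835}\right) = - \frac{2029}{1060} + \frac{211527}{774410} \left(- \frac{1}{198835}\right) = - \frac{2029}{1060} - \frac{11133}{8104200650} = - \frac{1644343491983}{859045268900}$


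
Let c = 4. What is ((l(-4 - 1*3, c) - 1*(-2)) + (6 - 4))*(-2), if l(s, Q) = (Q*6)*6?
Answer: -296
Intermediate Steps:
l(s, Q) = 36*Q (l(s, Q) = (6*Q)*6 = 36*Q)
((l(-4 - 1*3, c) - 1*(-2)) + (6 - 4))*(-2) = ((36*4 - 1*(-2)) + (6 - 4))*(-2) = ((144 + 2) + 2)*(-2) = (146 + 2)*(-2) = 148*(-2) = -296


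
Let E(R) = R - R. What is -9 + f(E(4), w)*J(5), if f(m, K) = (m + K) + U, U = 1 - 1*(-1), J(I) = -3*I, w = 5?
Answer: -114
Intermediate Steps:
E(R) = 0
U = 2 (U = 1 + 1 = 2)
f(m, K) = 2 + K + m (f(m, K) = (m + K) + 2 = (K + m) + 2 = 2 + K + m)
-9 + f(E(4), w)*J(5) = -9 + (2 + 5 + 0)*(-3*5) = -9 + 7*(-15) = -9 - 105 = -114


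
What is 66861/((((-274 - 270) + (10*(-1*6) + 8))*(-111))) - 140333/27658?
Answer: -1239104735/304957108 ≈ -4.0632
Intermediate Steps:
66861/((((-274 - 270) + (10*(-1*6) + 8))*(-111))) - 140333/27658 = 66861/(((-544 + (10*(-6) + 8))*(-111))) - 140333*1/27658 = 66861/(((-544 + (-60 + 8))*(-111))) - 140333/27658 = 66861/(((-544 - 52)*(-111))) - 140333/27658 = 66861/((-596*(-111))) - 140333/27658 = 66861/66156 - 140333/27658 = 66861*(1/66156) - 140333/27658 = 22287/22052 - 140333/27658 = -1239104735/304957108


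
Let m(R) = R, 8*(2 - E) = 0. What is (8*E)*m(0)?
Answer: 0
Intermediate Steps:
E = 2 (E = 2 - ⅛*0 = 2 + 0 = 2)
(8*E)*m(0) = (8*2)*0 = 16*0 = 0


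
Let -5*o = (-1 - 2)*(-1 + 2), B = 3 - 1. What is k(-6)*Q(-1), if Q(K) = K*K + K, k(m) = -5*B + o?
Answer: 0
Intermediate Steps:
B = 2
o = ⅗ (o = -(-1 - 2)*(-1 + 2)/5 = -(-3)/5 = -⅕*(-3) = ⅗ ≈ 0.60000)
k(m) = -47/5 (k(m) = -5*2 + ⅗ = -10 + ⅗ = -47/5)
Q(K) = K + K² (Q(K) = K² + K = K + K²)
k(-6)*Q(-1) = -(-47)*(1 - 1)/5 = -(-47)*0/5 = -47/5*0 = 0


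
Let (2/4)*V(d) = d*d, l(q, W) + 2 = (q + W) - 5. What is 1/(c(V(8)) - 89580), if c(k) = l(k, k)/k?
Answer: -128/11465991 ≈ -1.1163e-5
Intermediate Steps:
l(q, W) = -7 + W + q (l(q, W) = -2 + ((q + W) - 5) = -2 + ((W + q) - 5) = -2 + (-5 + W + q) = -7 + W + q)
V(d) = 2*d² (V(d) = 2*(d*d) = 2*d²)
c(k) = (-7 + 2*k)/k (c(k) = (-7 + k + k)/k = (-7 + 2*k)/k)
1/(c(V(8)) - 89580) = 1/((2 - 7/(2*8²)) - 89580) = 1/((2 - 7/(2*64)) - 89580) = 1/((2 - 7/128) - 89580) = 1/(249/128 - 89580) = 1/(-11465991/128) = -128/11465991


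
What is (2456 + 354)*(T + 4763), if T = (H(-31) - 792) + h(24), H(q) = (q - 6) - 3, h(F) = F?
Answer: 11113550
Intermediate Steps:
H(q) = -9 + q (H(q) = (-6 + q) - 3 = -9 + q)
T = -808 (T = ((-9 - 31) - 792) + 24 = (-40 - 792) + 24 = -832 + 24 = -808)
(2456 + 354)*(T + 4763) = (2456 + 354)*(-808 + 4763) = 2810*3955 = 11113550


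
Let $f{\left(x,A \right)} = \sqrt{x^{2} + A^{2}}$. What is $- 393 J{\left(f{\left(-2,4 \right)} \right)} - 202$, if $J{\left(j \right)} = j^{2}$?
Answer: $-8062$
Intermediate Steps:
$f{\left(x,A \right)} = \sqrt{A^{2} + x^{2}}$
$- 393 J{\left(f{\left(-2,4 \right)} \right)} - 202 = - 393 \left(\sqrt{4^{2} + \left(-2\right)^{2}}\right)^{2} - 202 = - 393 \left(\sqrt{16 + 4}\right)^{2} - 202 = - 393 \left(\sqrt{20}\right)^{2} - 202 = - 393 \left(2 \sqrt{5}\right)^{2} - 202 = \left(-393\right) 20 - 202 = -7860 - 202 = -8062$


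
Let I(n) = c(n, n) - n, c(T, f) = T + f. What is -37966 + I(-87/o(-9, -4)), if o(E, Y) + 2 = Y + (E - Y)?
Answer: -417539/11 ≈ -37958.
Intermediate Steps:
o(E, Y) = -2 + E (o(E, Y) = -2 + (Y + (E - Y)) = -2 + E)
I(n) = n (I(n) = (n + n) - n = 2*n - n = n)
-37966 + I(-87/o(-9, -4)) = -37966 - 87/(-2 - 9) = -37966 - 87/(-11) = -37966 - 87*(-1/11) = -37966 + 87/11 = -417539/11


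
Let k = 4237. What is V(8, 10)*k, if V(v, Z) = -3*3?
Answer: -38133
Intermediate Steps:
V(v, Z) = -9
V(8, 10)*k = -9*4237 = -38133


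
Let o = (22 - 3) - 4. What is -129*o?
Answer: -1935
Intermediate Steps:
o = 15 (o = 19 - 4 = 15)
-129*o = -129*15 = -1935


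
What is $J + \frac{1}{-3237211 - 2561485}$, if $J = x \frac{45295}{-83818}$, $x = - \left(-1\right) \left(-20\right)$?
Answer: $\frac{2626519311291}{243017550664} \approx 10.808$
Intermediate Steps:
$x = -20$ ($x = \left(-1\right) 20 = -20$)
$J = \frac{452950}{41909}$ ($J = - 20 \frac{45295}{-83818} = - 20 \cdot 45295 \left(- \frac{1}{83818}\right) = \left(-20\right) \left(- \frac{45295}{83818}\right) = \frac{452950}{41909} \approx 10.808$)
$J + \frac{1}{-3237211 - 2561485} = \frac{452950}{41909} + \frac{1}{-3237211 - 2561485} = \frac{452950}{41909} + \frac{1}{-5798696} = \frac{452950}{41909} - \frac{1}{5798696} = \frac{2626519311291}{243017550664}$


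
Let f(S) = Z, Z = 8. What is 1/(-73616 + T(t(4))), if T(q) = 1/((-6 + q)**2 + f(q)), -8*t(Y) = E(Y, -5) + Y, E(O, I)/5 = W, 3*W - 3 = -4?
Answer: -27409/2017740368 ≈ -1.3584e-5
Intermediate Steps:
W = -1/3 (W = 1 + (1/3)*(-4) = 1 - 4/3 = -1/3 ≈ -0.33333)
f(S) = 8
E(O, I) = -5/3 (E(O, I) = 5*(-1/3) = -5/3)
t(Y) = 5/24 - Y/8 (t(Y) = -(-5/3 + Y)/8 = 5/24 - Y/8)
T(q) = 1/(8 + (-6 + q)**2) (T(q) = 1/((-6 + q)**2 + 8) = 1/(8 + (-6 + q)**2))
1/(-73616 + T(t(4))) = 1/(-73616 + 1/(8 + (-6 + (5/24 - 1/8*4))**2)) = 1/(-73616 + 1/(8 + (-6 + (5/24 - 1/2))**2)) = 1/(-73616 + 1/(8 + (-6 - 7/24)**2)) = 1/(-73616 + 1/(8 + (-151/24)**2)) = 1/(-73616 + 1/(8 + 22801/576)) = 1/(-73616 + 1/(27409/576)) = 1/(-73616 + 576/27409) = 1/(-2017740368/27409) = -27409/2017740368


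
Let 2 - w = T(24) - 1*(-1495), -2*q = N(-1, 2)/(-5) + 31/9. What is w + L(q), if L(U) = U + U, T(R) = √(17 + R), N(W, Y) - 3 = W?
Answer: -67322/45 - √41 ≈ -1502.4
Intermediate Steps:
N(W, Y) = 3 + W
q = -137/90 (q = -((3 - 1)/(-5) + 31/9)/2 = -(2*(-⅕) + 31*(⅑))/2 = -(-⅖ + 31/9)/2 = -½*137/45 = -137/90 ≈ -1.5222)
w = -1493 - √41 (w = 2 - (√(17 + 24) - 1*(-1495)) = 2 - (√41 + 1495) = 2 - (1495 + √41) = 2 + (-1495 - √41) = -1493 - √41 ≈ -1499.4)
L(U) = 2*U
w + L(q) = (-1493 - √41) + 2*(-137/90) = (-1493 - √41) - 137/45 = -67322/45 - √41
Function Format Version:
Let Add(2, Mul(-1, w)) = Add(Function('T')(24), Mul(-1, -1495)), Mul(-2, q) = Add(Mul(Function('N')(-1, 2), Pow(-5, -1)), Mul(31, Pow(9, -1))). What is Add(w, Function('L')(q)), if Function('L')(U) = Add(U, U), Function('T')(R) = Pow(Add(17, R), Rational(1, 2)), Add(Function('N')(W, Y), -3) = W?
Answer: Add(Rational(-67322, 45), Mul(-1, Pow(41, Rational(1, 2)))) ≈ -1502.4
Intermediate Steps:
Function('N')(W, Y) = Add(3, W)
q = Rational(-137, 90) (q = Mul(Rational(-1, 2), Add(Mul(Add(3, -1), Pow(-5, -1)), Mul(31, Pow(9, -1)))) = Mul(Rational(-1, 2), Add(Mul(2, Rational(-1, 5)), Mul(31, Rational(1, 9)))) = Mul(Rational(-1, 2), Add(Rational(-2, 5), Rational(31, 9))) = Mul(Rational(-1, 2), Rational(137, 45)) = Rational(-137, 90) ≈ -1.5222)
w = Add(-1493, Mul(-1, Pow(41, Rational(1, 2)))) (w = Add(2, Mul(-1, Add(Pow(Add(17, 24), Rational(1, 2)), Mul(-1, -1495)))) = Add(2, Mul(-1, Add(Pow(41, Rational(1, 2)), 1495))) = Add(2, Mul(-1, Add(1495, Pow(41, Rational(1, 2))))) = Add(2, Add(-1495, Mul(-1, Pow(41, Rational(1, 2))))) = Add(-1493, Mul(-1, Pow(41, Rational(1, 2)))) ≈ -1499.4)
Function('L')(U) = Mul(2, U)
Add(w, Function('L')(q)) = Add(Add(-1493, Mul(-1, Pow(41, Rational(1, 2)))), Mul(2, Rational(-137, 90))) = Add(Add(-1493, Mul(-1, Pow(41, Rational(1, 2)))), Rational(-137, 45)) = Add(Rational(-67322, 45), Mul(-1, Pow(41, Rational(1, 2))))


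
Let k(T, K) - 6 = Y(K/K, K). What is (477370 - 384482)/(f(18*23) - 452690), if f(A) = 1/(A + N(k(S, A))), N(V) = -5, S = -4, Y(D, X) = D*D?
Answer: -37991192/185150209 ≈ -0.20519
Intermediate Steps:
Y(D, X) = D²
k(T, K) = 7 (k(T, K) = 6 + (K/K)² = 6 + 1² = 6 + 1 = 7)
f(A) = 1/(-5 + A) (f(A) = 1/(A - 5) = 1/(-5 + A))
(477370 - 384482)/(f(18*23) - 452690) = (477370 - 384482)/(1/(-5 + 18*23) - 452690) = 92888/(1/(-5 + 414) - 452690) = 92888/(1/409 - 452690) = 92888/(-185150209/409) = 92888*(-409/185150209) = -37991192/185150209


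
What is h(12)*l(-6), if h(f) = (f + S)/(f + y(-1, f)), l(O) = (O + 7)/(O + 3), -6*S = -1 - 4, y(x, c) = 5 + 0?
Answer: -77/306 ≈ -0.25163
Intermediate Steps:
y(x, c) = 5
S = 5/6 (S = -(-1 - 4)/6 = -1/6*(-5) = 5/6 ≈ 0.83333)
l(O) = (7 + O)/(3 + O)
h(f) = (5/6 + f)/(5 + f) (h(f) = (f + 5/6)/(f + 5) = (5/6 + f)/(5 + f))
h(12)*l(-6) = ((5/6 + 12)/(5 + 12))*((7 - 6)/(3 - 6)) = ((77/6)/17)*(1/(-3)) = ((1/17)*(77/6))*(-1/3*1) = (77/102)*(-1/3) = -77/306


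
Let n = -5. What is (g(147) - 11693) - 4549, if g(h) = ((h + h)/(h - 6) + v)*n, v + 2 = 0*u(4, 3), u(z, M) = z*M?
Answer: -763394/47 ≈ -16242.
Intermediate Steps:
u(z, M) = M*z
v = -2 (v = -2 + 0*(3*4) = -2 + 0*12 = -2 + 0 = -2)
g(h) = 10 - 10*h/(-6 + h) (g(h) = ((h + h)/(h - 6) - 2)*(-5) = ((2*h)/(-6 + h) - 2)*(-5) = (2*h/(-6 + h) - 2)*(-5) = (-2 + 2*h/(-6 + h))*(-5) = 10 - 10*h/(-6 + h))
(g(147) - 11693) - 4549 = (-60/(-6 + 147) - 11693) - 4549 = (-60/141 - 11693) - 4549 = (-60*1/141 - 11693) - 4549 = (-20/47 - 11693) - 4549 = -549591/47 - 4549 = -763394/47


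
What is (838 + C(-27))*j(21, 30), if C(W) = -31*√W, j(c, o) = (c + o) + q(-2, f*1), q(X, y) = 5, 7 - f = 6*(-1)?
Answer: 46928 - 5208*I*√3 ≈ 46928.0 - 9020.5*I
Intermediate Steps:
f = 13 (f = 7 - 6*(-1) = 7 - 1*(-6) = 7 + 6 = 13)
j(c, o) = 5 + c + o (j(c, o) = (c + o) + 5 = 5 + c + o)
(838 + C(-27))*j(21, 30) = (838 - 93*I*√3)*(5 + 21 + 30) = (838 - 93*I*√3)*56 = 46928 - 5208*I*√3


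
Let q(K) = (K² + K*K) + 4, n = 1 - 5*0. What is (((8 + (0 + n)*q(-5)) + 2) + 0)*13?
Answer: 832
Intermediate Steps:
n = 1 (n = 1 + 0 = 1)
q(K) = 4 + 2*K² (q(K) = (K² + K²) + 4 = 2*K² + 4 = 4 + 2*K²)
(((8 + (0 + n)*q(-5)) + 2) + 0)*13 = (((8 + (0 + 1)*(4 + 2*(-5)²)) + 2) + 0)*13 = (((8 + 1*(4 + 2*25)) + 2) + 0)*13 = (((8 + 1*(4 + 50)) + 2) + 0)*13 = (((8 + 1*54) + 2) + 0)*13 = (((8 + 54) + 2) + 0)*13 = ((62 + 2) + 0)*13 = (64 + 0)*13 = 64*13 = 832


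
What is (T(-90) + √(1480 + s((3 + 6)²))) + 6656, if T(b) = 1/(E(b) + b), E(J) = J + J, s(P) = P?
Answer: 1797119/270 + √1561 ≈ 6695.5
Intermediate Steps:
E(J) = 2*J
T(b) = 1/(3*b) (T(b) = 1/(2*b + b) = 1/(3*b))
(T(-90) + √(1480 + s((3 + 6)²))) + 6656 = ((⅓)/(-90) + √(1480 + (3 + 6)²)) + 6656 = ((⅓)*(-1/90) + √(1480 + 9²)) + 6656 = (-1/270 + √(1480 + 81)) + 6656 = (-1/270 + √1561) + 6656 = 1797119/270 + √1561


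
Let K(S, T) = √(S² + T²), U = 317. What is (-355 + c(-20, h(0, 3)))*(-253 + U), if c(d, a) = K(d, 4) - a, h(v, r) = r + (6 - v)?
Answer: -23296 + 256*√26 ≈ -21991.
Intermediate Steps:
h(v, r) = 6 + r - v
c(d, a) = √(16 + d²) - a (c(d, a) = √(d² + 4²) - a = √(d² + 16) - a = √(16 + d²) - a)
(-355 + c(-20, h(0, 3)))*(-253 + U) = (-355 + (√(16 + (-20)²) - (6 + 3 - 1*0)))*(-253 + 317) = (-355 + (√(16 + 400) - (6 + 3 + 0)))*64 = (-355 + (√416 - 1*9))*64 = (-355 + (4*√26 - 9))*64 = (-355 + (-9 + 4*√26))*64 = (-364 + 4*√26)*64 = -23296 + 256*√26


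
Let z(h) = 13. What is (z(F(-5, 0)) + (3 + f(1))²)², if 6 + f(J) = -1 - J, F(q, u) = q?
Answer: 1444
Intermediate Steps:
f(J) = -7 - J (f(J) = -6 + (-1 - J) = -7 - J)
(z(F(-5, 0)) + (3 + f(1))²)² = (13 + (3 + (-7 - 1*1))²)² = (13 + (3 + (-7 - 1))²)² = (13 + (3 - 8)²)² = (13 + (-5)²)² = (13 + 25)² = 38² = 1444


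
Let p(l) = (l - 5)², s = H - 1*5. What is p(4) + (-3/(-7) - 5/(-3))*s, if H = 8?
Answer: 51/7 ≈ 7.2857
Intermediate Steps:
s = 3 (s = 8 - 1*5 = 8 - 5 = 3)
p(l) = (-5 + l)²
p(4) + (-3/(-7) - 5/(-3))*s = (-5 + 4)² + (-3/(-7) - 5/(-3))*3 = (-1)² + (-3*(-⅐) - 5*(-⅓))*3 = 1 + (3/7 + 5/3)*3 = 1 + (44/21)*3 = 1 + 44/7 = 51/7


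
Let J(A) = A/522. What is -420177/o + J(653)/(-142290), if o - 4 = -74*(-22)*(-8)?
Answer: 1677892357/51992766 ≈ 32.272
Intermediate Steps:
J(A) = A/522 (J(A) = A*(1/522) = A/522)
o = -13020 (o = 4 - 74*(-22)*(-8) = 4 + 1628*(-8) = 4 - 13024 = -13020)
-420177/o + J(653)/(-142290) = -420177/(-13020) + ((1/522)*653)/(-142290) = -420177*(-1/13020) + (653/522)*(-1/142290) = 140059/4340 - 653/74275380 = 1677892357/51992766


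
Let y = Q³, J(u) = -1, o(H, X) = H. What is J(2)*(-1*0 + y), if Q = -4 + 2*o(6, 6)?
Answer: -512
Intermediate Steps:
Q = 8 (Q = -4 + 2*6 = -4 + 12 = 8)
y = 512 (y = 8³ = 512)
J(2)*(-1*0 + y) = -(-1*0 + 512) = -(0 + 512) = -1*512 = -512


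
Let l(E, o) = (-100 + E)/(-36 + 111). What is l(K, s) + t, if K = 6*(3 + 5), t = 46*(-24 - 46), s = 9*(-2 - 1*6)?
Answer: -241552/75 ≈ -3220.7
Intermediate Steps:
s = -72 (s = 9*(-2 - 6) = 9*(-8) = -72)
t = -3220 (t = 46*(-70) = -3220)
K = 48 (K = 6*8 = 48)
l(E, o) = -4/3 + E/75 (l(E, o) = (-100 + E)/75 = (-100 + E)*(1/75) = -4/3 + E/75)
l(K, s) + t = (-4/3 + (1/75)*48) - 3220 = (-4/3 + 16/25) - 3220 = -52/75 - 3220 = -241552/75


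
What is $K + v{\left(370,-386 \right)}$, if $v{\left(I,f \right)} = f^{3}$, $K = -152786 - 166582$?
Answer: $-57831824$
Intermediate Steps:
$K = -319368$
$K + v{\left(370,-386 \right)} = -319368 + \left(-386\right)^{3} = -319368 - 57512456 = -57831824$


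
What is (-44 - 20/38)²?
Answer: 715716/361 ≈ 1982.6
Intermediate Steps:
(-44 - 20/38)² = (-44 - 20*1/38)² = (-44 - 10/19)² = (-846/19)² = 715716/361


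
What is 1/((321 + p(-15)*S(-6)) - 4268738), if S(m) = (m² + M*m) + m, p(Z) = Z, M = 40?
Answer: -1/4265267 ≈ -2.3445e-7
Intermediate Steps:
S(m) = m² + 41*m (S(m) = (m² + 40*m) + m = m² + 41*m)
1/((321 + p(-15)*S(-6)) - 4268738) = 1/((321 - (-90)*(41 - 6)) - 4268738) = 1/((321 - (-90)*35) - 4268738) = 1/((321 - 15*(-210)) - 4268738) = 1/((321 + 3150) - 4268738) = 1/(3471 - 4268738) = 1/(-4265267) = -1/4265267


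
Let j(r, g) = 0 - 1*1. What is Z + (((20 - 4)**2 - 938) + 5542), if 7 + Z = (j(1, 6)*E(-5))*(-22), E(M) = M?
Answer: 4743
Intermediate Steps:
j(r, g) = -1 (j(r, g) = 0 - 1 = -1)
Z = -117 (Z = -7 - 1*(-5)*(-22) = -7 + 5*(-22) = -7 - 110 = -117)
Z + (((20 - 4)**2 - 938) + 5542) = -117 + (((20 - 4)**2 - 938) + 5542) = -117 + ((16**2 - 938) + 5542) = -117 + ((256 - 938) + 5542) = -117 + (-682 + 5542) = -117 + 4860 = 4743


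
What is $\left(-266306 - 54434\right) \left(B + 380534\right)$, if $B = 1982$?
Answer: $-122688181840$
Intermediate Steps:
$\left(-266306 - 54434\right) \left(B + 380534\right) = \left(-266306 - 54434\right) \left(1982 + 380534\right) = \left(-320740\right) 382516 = -122688181840$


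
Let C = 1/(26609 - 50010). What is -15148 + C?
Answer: -354478349/23401 ≈ -15148.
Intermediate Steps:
C = -1/23401 (C = 1/(-23401) = -1/23401 ≈ -4.2733e-5)
-15148 + C = -15148 - 1/23401 = -354478349/23401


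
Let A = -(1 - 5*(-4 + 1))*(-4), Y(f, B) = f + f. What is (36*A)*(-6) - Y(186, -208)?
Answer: -14196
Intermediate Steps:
Y(f, B) = 2*f
A = 64 (A = -(1 - 5*(-3))*(-4) = -(1 + 15)*(-4) = -1*16*(-4) = -16*(-4) = 64)
(36*A)*(-6) - Y(186, -208) = (36*64)*(-6) - 2*186 = 2304*(-6) - 1*372 = -13824 - 372 = -14196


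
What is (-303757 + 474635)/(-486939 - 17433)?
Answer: -85439/252186 ≈ -0.33879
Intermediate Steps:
(-303757 + 474635)/(-486939 - 17433) = 170878/(-504372) = 170878*(-1/504372) = -85439/252186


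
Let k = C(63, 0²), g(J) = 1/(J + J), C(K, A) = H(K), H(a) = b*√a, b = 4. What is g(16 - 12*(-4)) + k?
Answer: 1/128 + 12*√7 ≈ 31.757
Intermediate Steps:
H(a) = 4*√a
C(K, A) = 4*√K
g(J) = 1/(2*J)
k = 12*√7 (k = 4*√63 = 4*(3*√7) = 12*√7 ≈ 31.749)
g(16 - 12*(-4)) + k = 1/(2*(16 - 12*(-4))) + 12*√7 = 1/(2*(16 - 1*(-48))) + 12*√7 = 1/(2*(16 + 48)) + 12*√7 = (½)/64 + 12*√7 = (½)*(1/64) + 12*√7 = 1/128 + 12*√7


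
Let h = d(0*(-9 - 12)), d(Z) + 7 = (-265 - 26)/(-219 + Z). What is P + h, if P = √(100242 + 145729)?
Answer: -414/73 + √245971 ≈ 490.28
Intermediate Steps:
P = √245971 ≈ 495.95
d(Z) = -7 - 291/(-219 + Z) (d(Z) = -7 + (-265 - 26)/(-219 + Z) = -7 - 291/(-219 + Z))
h = -414/73 (h = (1242 - 0*(-9 - 12))/(-219 + 0*(-9 - 12)) = (1242 - 0*(-21))/(-219 + 0*(-21)) = (1242 - 7*0)/(-219 + 0) = (1242 + 0)/(-219) = -1/219*1242 = -414/73 ≈ -5.6712)
P + h = √245971 - 414/73 = -414/73 + √245971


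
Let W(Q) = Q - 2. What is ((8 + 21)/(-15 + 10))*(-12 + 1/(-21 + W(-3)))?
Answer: 9077/130 ≈ 69.823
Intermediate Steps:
W(Q) = -2 + Q
((8 + 21)/(-15 + 10))*(-12 + 1/(-21 + W(-3))) = ((8 + 21)/(-15 + 10))*(-12 + 1/(-21 + (-2 - 3))) = (29/(-5))*(-12 + 1/(-21 - 5)) = (29*(-⅕))*(-12 + 1/(-26)) = -29*(-12 - 1/26)/5 = -29/5*(-313/26) = 9077/130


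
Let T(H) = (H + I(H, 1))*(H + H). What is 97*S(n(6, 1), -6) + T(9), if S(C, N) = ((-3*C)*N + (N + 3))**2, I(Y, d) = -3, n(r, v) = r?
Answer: 1069533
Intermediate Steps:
T(H) = 2*H*(-3 + H) (T(H) = (H - 3)*(H + H) = (-3 + H)*(2*H) = 2*H*(-3 + H))
S(C, N) = (3 + N - 3*C*N)**2 (S(C, N) = (-3*C*N + (3 + N))**2 = (3 + N - 3*C*N)**2)
97*S(n(6, 1), -6) + T(9) = 97*(3 - 6 - 3*6*(-6))**2 + 2*9*(-3 + 9) = 97*(3 - 6 + 108)**2 + 2*9*6 = 97*105**2 + 108 = 97*11025 + 108 = 1069425 + 108 = 1069533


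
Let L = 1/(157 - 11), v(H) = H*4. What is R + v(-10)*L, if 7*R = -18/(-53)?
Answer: -6106/27083 ≈ -0.22546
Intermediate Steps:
v(H) = 4*H
L = 1/146 ≈ 0.0068493
R = 18/371 (R = (-18/(-53))/7 = (-18*(-1/53))/7 = (1/7)*(18/53) = 18/371 ≈ 0.048518)
R + v(-10)*L = 18/371 + (4*(-10))*(1/146) = 18/371 - 40*1/146 = 18/371 - 20/73 = -6106/27083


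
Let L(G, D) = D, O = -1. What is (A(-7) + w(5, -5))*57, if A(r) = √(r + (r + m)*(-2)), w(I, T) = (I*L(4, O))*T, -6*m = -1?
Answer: 1425 + 38*√15 ≈ 1572.2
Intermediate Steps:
m = ⅙ (m = -⅙*(-1) = ⅙ ≈ 0.16667)
w(I, T) = -I*T (w(I, T) = (I*(-1))*T = (-I)*T = -I*T)
A(r) = √(-⅓ - r) (A(r) = √(r + (r + ⅙)*(-2)) = √(r + (⅙ + r)*(-2)) = √(r + (-⅓ - 2*r)) = √(-⅓ - r))
(A(-7) + w(5, -5))*57 = (√(-3 - 9*(-7))/3 - 1*5*(-5))*57 = (√(-3 + 63)/3 + 25)*57 = (√60/3 + 25)*57 = ((2*√15)/3 + 25)*57 = (2*√15/3 + 25)*57 = (25 + 2*√15/3)*57 = 1425 + 38*√15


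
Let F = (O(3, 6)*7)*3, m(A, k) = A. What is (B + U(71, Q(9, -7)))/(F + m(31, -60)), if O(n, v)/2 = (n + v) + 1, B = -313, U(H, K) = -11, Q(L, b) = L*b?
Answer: -324/451 ≈ -0.71840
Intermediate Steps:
O(n, v) = 2 + 2*n + 2*v (O(n, v) = 2*((n + v) + 1) = 2*(1 + n + v) = 2 + 2*n + 2*v)
F = 420 (F = ((2 + 2*3 + 2*6)*7)*3 = ((2 + 6 + 12)*7)*3 = (20*7)*3 = 140*3 = 420)
(B + U(71, Q(9, -7)))/(F + m(31, -60)) = (-313 - 11)/(420 + 31) = -324/451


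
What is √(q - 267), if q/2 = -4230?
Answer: I*√8727 ≈ 93.418*I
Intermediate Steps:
q = -8460 (q = 2*(-4230) = -8460)
√(q - 267) = √(-8460 - 267) = √(-8727) = I*√8727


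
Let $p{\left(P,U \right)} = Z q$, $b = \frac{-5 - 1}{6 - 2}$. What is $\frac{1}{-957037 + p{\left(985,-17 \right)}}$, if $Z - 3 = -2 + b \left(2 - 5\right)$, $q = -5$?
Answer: $- \frac{2}{1914129} \approx -1.0449 \cdot 10^{-6}$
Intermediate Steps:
$b = - \frac{3}{2}$ ($b = - \frac{6}{4} = \left(-6\right) \frac{1}{4} = - \frac{3}{2} \approx -1.5$)
$Z = \frac{11}{2}$ ($Z = 3 - \left(2 + \frac{3 \left(2 - 5\right)}{2}\right) = 3 - - \frac{5}{2} = 3 + \left(-2 + \frac{9}{2}\right) = 3 + \frac{5}{2} = \frac{11}{2} \approx 5.5$)
$p{\left(P,U \right)} = - \frac{55}{2}$ ($p{\left(P,U \right)} = \frac{11}{2} \left(-5\right) = - \frac{55}{2}$)
$\frac{1}{-957037 + p{\left(985,-17 \right)}} = \frac{1}{-957037 - \frac{55}{2}} = \frac{1}{- \frac{1914129}{2}} = - \frac{2}{1914129}$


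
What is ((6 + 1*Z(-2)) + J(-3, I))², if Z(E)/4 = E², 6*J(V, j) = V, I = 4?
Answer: 1849/4 ≈ 462.25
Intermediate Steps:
J(V, j) = V/6
Z(E) = 4*E²
((6 + 1*Z(-2)) + J(-3, I))² = ((6 + 1*(4*(-2)²)) + (⅙)*(-3))² = ((6 + 1*(4*4)) - ½)² = ((6 + 1*16) - ½)² = ((6 + 16) - ½)² = (22 - ½)² = (43/2)² = 1849/4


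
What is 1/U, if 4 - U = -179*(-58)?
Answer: -1/10378 ≈ -9.6358e-5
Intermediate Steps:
U = -10378 (U = 4 - (-179)*(-58) = 4 - 1*10382 = 4 - 10382 = -10378)
1/U = 1/(-10378) = -1/10378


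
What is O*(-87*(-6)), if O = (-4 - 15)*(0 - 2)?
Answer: 19836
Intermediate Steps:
O = 38 (O = -19*(-2) = 38)
O*(-87*(-6)) = 38*(-87*(-6)) = 38*522 = 19836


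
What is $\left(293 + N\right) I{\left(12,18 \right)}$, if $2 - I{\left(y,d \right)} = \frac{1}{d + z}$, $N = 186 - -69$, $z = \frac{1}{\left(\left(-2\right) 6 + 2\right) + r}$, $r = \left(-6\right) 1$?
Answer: $\frac{305784}{287} \approx 1065.4$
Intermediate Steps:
$r = -6$
$z = - \frac{1}{16}$ ($z = \frac{1}{\left(\left(-2\right) 6 + 2\right) - 6} = \frac{1}{\left(-12 + 2\right) - 6} = \frac{1}{-10 - 6} = \frac{1}{-16} = - \frac{1}{16} \approx -0.0625$)
$N = 255$ ($N = 186 + 69 = 255$)
$I{\left(y,d \right)} = 2 - \frac{1}{- \frac{1}{16} + d}$ ($I{\left(y,d \right)} = 2 - \frac{1}{d - \frac{1}{16}} = 2 - \frac{1}{- \frac{1}{16} + d}$)
$\left(293 + N\right) I{\left(12,18 \right)} = \left(293 + 255\right) \frac{2 \left(-9 + 16 \cdot 18\right)}{-1 + 16 \cdot 18} = 548 \frac{2 \left(-9 + 288\right)}{-1 + 288} = 548 \cdot 2 \cdot \frac{1}{287} \cdot 279 = 548 \cdot \frac{558}{287} = \frac{305784}{287}$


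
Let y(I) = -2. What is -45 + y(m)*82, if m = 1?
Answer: -209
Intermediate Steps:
-45 + y(m)*82 = -45 - 2*82 = -45 - 164 = -209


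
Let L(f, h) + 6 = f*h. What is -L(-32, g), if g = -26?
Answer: -826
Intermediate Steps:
L(f, h) = -6 + f*h
-L(-32, g) = -(-6 - 32*(-26)) = -(-6 + 832) = -1*826 = -826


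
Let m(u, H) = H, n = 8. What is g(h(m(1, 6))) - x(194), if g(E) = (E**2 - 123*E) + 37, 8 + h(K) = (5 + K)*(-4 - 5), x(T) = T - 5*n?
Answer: 24493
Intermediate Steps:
x(T) = -40 + T (x(T) = T - 5*8 = T - 40 = -40 + T)
h(K) = -53 - 9*K (h(K) = -8 + (5 + K)*(-4 - 5) = -8 + (5 + K)*(-9) = -8 + (-45 - 9*K) = -53 - 9*K)
g(E) = 37 + E**2 - 123*E
g(h(m(1, 6))) - x(194) = (37 + (-53 - 9*6)**2 - 123*(-53 - 9*6)) - (-40 + 194) = (37 + (-53 - 54)**2 - 123*(-53 - 54)) - 1*154 = (37 + (-107)**2 - 123*(-107)) - 154 = (37 + 11449 + 13161) - 154 = 24647 - 154 = 24493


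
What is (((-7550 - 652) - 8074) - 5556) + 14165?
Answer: -7667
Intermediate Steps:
(((-7550 - 652) - 8074) - 5556) + 14165 = ((-8202 - 8074) - 5556) + 14165 = (-16276 - 5556) + 14165 = -21832 + 14165 = -7667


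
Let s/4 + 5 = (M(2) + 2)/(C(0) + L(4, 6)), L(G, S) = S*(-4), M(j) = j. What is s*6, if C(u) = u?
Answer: -124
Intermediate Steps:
L(G, S) = -4*S
s = -62/3 (s = -20 + 4*((2 + 2)/(0 - 4*6)) = -20 + 4*(4/(0 - 24)) = -20 + 4*(4/(-24)) = -20 + 4*(4*(-1/24)) = -20 + 4*(-⅙) = -20 - ⅔ = -62/3 ≈ -20.667)
s*6 = -62/3*6 = -124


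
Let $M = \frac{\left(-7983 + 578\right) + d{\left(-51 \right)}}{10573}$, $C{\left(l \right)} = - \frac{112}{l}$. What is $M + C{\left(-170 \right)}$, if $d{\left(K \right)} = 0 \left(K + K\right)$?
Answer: $- \frac{37337}{898705} \approx -0.041545$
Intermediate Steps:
$d{\left(K \right)} = 0$ ($d{\left(K \right)} = 0 \cdot 2 K = 0$)
$M = - \frac{7405}{10573}$ ($M = \frac{\left(-7983 + 578\right) + 0}{10573} = \left(-7405 + 0\right) \frac{1}{10573} = \left(-7405\right) \frac{1}{10573} = - \frac{7405}{10573} \approx -0.70037$)
$M + C{\left(-170 \right)} = - \frac{7405}{10573} - \frac{112}{-170} = - \frac{7405}{10573} - - \frac{56}{85} = - \frac{7405}{10573} + \frac{56}{85} = - \frac{37337}{898705}$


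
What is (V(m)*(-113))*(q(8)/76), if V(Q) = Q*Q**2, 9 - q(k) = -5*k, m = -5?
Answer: 692125/76 ≈ 9106.9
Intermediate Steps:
q(k) = 9 + 5*k (q(k) = 9 - (-5)*k = 9 + 5*k)
V(Q) = Q**3
(V(m)*(-113))*(q(8)/76) = ((-5)**3*(-113))*((9 + 5*8)/76) = (-125*(-113))*((9 + 40)*(1/76)) = 14125*(49*(1/76)) = 14125*(49/76) = 692125/76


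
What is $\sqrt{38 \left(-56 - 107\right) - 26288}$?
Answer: $i \sqrt{32482} \approx 180.23 i$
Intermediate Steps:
$\sqrt{38 \left(-56 - 107\right) - 26288} = \sqrt{38 \left(-163\right) - 26288} = \sqrt{-6194 - 26288} = \sqrt{-32482} = i \sqrt{32482}$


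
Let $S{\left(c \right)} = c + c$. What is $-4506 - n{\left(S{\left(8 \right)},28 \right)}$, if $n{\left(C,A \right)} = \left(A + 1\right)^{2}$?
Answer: $-5347$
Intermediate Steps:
$S{\left(c \right)} = 2 c$
$n{\left(C,A \right)} = \left(1 + A\right)^{2}$
$-4506 - n{\left(S{\left(8 \right)},28 \right)} = -4506 - \left(1 + 28\right)^{2} = -4506 - 29^{2} = -4506 - 841 = -5347$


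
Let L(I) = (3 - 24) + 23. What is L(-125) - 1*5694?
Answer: -5692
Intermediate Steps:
L(I) = 2 (L(I) = -21 + 23 = 2)
L(-125) - 1*5694 = 2 - 1*5694 = 2 - 5694 = -5692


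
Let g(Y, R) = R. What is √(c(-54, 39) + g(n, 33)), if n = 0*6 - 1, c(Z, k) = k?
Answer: 6*√2 ≈ 8.4853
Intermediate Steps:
n = -1 (n = 0 - 1 = -1)
√(c(-54, 39) + g(n, 33)) = √(39 + 33) = √72 = 6*√2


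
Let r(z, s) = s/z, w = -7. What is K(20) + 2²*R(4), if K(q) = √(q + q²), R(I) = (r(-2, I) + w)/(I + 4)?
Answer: -9/2 + 2*√105 ≈ 15.994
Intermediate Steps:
R(I) = (-7 - I/2)/(4 + I) (R(I) = (I/(-2) - 7)/(I + 4) = (I*(-½) - 7)/(4 + I) = (-I/2 - 7)/(4 + I) = (-7 - I/2)/(4 + I))
K(20) + 2²*R(4) = √(20*(1 + 20)) + 2²*((-14 - 1*4)/(2*(4 + 4))) = √(20*21) + 4*((½)*(-14 - 4)/8) = √420 + 4*((½)*(⅛)*(-18)) = 2*√105 + 4*(-9/8) = 2*√105 - 9/2 = -9/2 + 2*√105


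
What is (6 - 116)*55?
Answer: -6050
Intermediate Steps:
(6 - 116)*55 = -110*55 = -6050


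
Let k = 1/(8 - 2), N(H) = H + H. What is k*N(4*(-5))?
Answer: -20/3 ≈ -6.6667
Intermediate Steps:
N(H) = 2*H
k = 1/6 ≈ 0.16667
k*N(4*(-5)) = (2*(4*(-5)))/6 = (2*(-20))/6 = (1/6)*(-40) = -20/3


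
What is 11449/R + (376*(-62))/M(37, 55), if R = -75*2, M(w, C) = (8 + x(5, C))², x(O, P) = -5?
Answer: -1199947/450 ≈ -2666.5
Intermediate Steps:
M(w, C) = 9 (M(w, C) = (8 - 5)² = 3² = 9)
R = -150
11449/R + (376*(-62))/M(37, 55) = 11449/(-150) + (376*(-62))/9 = 11449*(-1/150) - 23312*⅑ = -11449/150 - 23312/9 = -1199947/450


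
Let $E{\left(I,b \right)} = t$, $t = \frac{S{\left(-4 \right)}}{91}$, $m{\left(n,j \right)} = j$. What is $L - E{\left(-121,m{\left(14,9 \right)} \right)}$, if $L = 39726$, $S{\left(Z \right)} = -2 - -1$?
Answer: $\frac{3615067}{91} \approx 39726.0$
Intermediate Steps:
$S{\left(Z \right)} = -1$ ($S{\left(Z \right)} = -2 + 1 = -1$)
$t = - \frac{1}{91} \approx -0.010989$
$E{\left(I,b \right)} = - \frac{1}{91}$
$L - E{\left(-121,m{\left(14,9 \right)} \right)} = 39726 - - \frac{1}{91} = 39726 + \frac{1}{91} = \frac{3615067}{91}$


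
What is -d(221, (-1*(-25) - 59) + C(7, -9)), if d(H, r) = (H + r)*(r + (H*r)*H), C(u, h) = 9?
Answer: 239325800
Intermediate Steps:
d(H, r) = (H + r)*(r + r*H**2)
-d(221, (-1*(-25) - 59) + C(7, -9)) = -((-1*(-25) - 59) + 9)*(221 + ((-1*(-25) - 59) + 9) + 221**3 + ((-1*(-25) - 59) + 9)*221**2) = -((25 - 59) + 9)*(221 + ((25 - 59) + 9) + 10793861 + ((25 - 59) + 9)*48841) = -(-34 + 9)*(221 + (-34 + 9) + 10793861 + (-34 + 9)*48841) = -(-25)*(221 - 25 + 10793861 - 25*48841) = -(-25)*(221 - 25 + 10793861 - 1221025) = -(-25)*9573032 = -1*(-239325800) = 239325800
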